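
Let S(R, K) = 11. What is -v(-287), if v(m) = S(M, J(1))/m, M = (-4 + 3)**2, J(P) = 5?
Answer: 11/287 ≈ 0.038328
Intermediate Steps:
M = 1 (M = (-1)**2 = 1)
v(m) = 11/m
-v(-287) = -11/(-287) = -11*(-1)/287 = -1*(-11/287) = 11/287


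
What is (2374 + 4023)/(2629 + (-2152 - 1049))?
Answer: -6397/572 ≈ -11.184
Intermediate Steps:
(2374 + 4023)/(2629 + (-2152 - 1049)) = 6397/(2629 - 3201) = 6397/(-572) = 6397*(-1/572) = -6397/572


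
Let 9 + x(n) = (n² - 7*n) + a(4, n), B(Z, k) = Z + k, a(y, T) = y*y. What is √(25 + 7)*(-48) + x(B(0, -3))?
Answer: 37 - 192*√2 ≈ -234.53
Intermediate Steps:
a(y, T) = y²
x(n) = 7 + n² - 7*n (x(n) = -9 + ((n² - 7*n) + 4²) = -9 + ((n² - 7*n) + 16) = -9 + (16 + n² - 7*n) = 7 + n² - 7*n)
√(25 + 7)*(-48) + x(B(0, -3)) = √(25 + 7)*(-48) + (7 + (0 - 3)² - 7*(0 - 3)) = √32*(-48) + (7 + (-3)² - 7*(-3)) = (4*√2)*(-48) + (7 + 9 + 21) = -192*√2 + 37 = 37 - 192*√2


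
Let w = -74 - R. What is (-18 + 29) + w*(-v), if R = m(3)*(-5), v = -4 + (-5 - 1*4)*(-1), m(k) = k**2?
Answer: 156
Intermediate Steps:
v = 5 (v = -4 + (-5 - 4)*(-1) = -4 - 9*(-1) = -4 + 9 = 5)
R = -45 (R = 3**2*(-5) = 9*(-5) = -45)
w = -29 (w = -74 - 1*(-45) = -74 + 45 = -29)
(-18 + 29) + w*(-v) = (-18 + 29) - (-29)*5 = 11 - 29*(-5) = 11 + 145 = 156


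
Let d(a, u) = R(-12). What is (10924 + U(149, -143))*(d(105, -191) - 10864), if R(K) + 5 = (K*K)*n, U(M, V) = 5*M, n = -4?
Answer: -133551705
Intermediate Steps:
R(K) = -5 - 4*K**2 (R(K) = -5 + (K*K)*(-4) = -5 + K**2*(-4) = -5 - 4*K**2)
d(a, u) = -581 (d(a, u) = -5 - 4*(-12)**2 = -5 - 4*144 = -5 - 576 = -581)
(10924 + U(149, -143))*(d(105, -191) - 10864) = (10924 + 5*149)*(-581 - 10864) = (10924 + 745)*(-11445) = 11669*(-11445) = -133551705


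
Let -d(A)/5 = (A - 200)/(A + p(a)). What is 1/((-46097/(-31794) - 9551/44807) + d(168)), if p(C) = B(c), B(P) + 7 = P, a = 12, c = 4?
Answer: 2238647334/4939358341 ≈ 0.45323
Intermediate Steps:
B(P) = -7 + P
p(C) = -3 (p(C) = -7 + 4 = -3)
d(A) = -5*(-200 + A)/(-3 + A) (d(A) = -5*(A - 200)/(A - 3) = -5*(-200 + A)/(-3 + A))
1/((-46097/(-31794) - 9551/44807) + d(168)) = 1/((-46097/(-31794) - 9551/44807) + 5*(200 - 1*168)/(-3 + 168)) = 1/((-46097*(-1/31794) - 9551*1/44807) + 5*(200 - 168)/165) = 1/((46097/31794 - 9551/44807) + 5*(1/165)*32) = 1/(251686255/203513394 + 32/33) = 1/(4939358341/2238647334) = 2238647334/4939358341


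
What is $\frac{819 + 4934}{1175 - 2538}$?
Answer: $- \frac{5753}{1363} \approx -4.2208$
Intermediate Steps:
$\frac{819 + 4934}{1175 - 2538} = \frac{5753}{-1363} = 5753 \left(- \frac{1}{1363}\right) = - \frac{5753}{1363}$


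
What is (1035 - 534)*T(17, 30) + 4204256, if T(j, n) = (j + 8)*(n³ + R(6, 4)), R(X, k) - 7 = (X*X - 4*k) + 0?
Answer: 342717431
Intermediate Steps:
R(X, k) = 7 + X² - 4*k (R(X, k) = 7 + ((X*X - 4*k) + 0) = 7 + ((X² - 4*k) + 0) = 7 + (X² - 4*k) = 7 + X² - 4*k)
T(j, n) = (8 + j)*(27 + n³) (T(j, n) = (j + 8)*(n³ + (7 + 6² - 4*4)) = (8 + j)*(n³ + (7 + 36 - 16)) = (8 + j)*(n³ + 27) = (8 + j)*(27 + n³))
(1035 - 534)*T(17, 30) + 4204256 = (1035 - 534)*(216 + 8*30³ + 27*17 + 17*30³) + 4204256 = 501*(216 + 8*27000 + 459 + 17*27000) + 4204256 = 501*(216 + 216000 + 459 + 459000) + 4204256 = 501*675675 + 4204256 = 338513175 + 4204256 = 342717431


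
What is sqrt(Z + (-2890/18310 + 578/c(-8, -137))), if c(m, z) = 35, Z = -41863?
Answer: 2*I*sqrt(42964861452730)/64085 ≈ 204.56*I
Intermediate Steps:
sqrt(Z + (-2890/18310 + 578/c(-8, -137))) = sqrt(-41863 + (-2890/18310 + 578/35)) = sqrt(-41863 + (-2890*1/18310 + 578*(1/35))) = sqrt(-41863 + (-289/1831 + 578/35)) = sqrt(-41863 + 1048203/64085) = sqrt(-2681742152/64085) = 2*I*sqrt(42964861452730)/64085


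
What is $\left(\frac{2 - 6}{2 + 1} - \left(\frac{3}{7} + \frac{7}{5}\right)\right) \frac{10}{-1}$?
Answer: $\frac{664}{21} \approx 31.619$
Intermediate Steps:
$\left(\frac{2 - 6}{2 + 1} - \left(\frac{3}{7} + \frac{7}{5}\right)\right) \frac{10}{-1} = \left(- \frac{4}{3} - \frac{64}{35}\right) 10 \left(-1\right) = \left(\left(-4\right) \frac{1}{3} - \frac{64}{35}\right) \left(-10\right) = \left(- \frac{4}{3} - \frac{64}{35}\right) \left(-10\right) = \left(- \frac{332}{105}\right) \left(-10\right) = \frac{664}{21}$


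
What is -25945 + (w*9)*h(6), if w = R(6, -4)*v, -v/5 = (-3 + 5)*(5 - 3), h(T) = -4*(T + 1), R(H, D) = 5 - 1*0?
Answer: -745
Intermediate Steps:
R(H, D) = 5 (R(H, D) = 5 + 0 = 5)
h(T) = -4 - 4*T (h(T) = -4*(1 + T) = -4 - 4*T)
v = -20 (v = -5*(-3 + 5)*(5 - 3) = -10*2 = -5*4 = -20)
w = -100 (w = 5*(-20) = -100)
-25945 + (w*9)*h(6) = -25945 + (-100*9)*(-4 - 4*6) = -25945 - 900*(-4 - 24) = -25945 - 900*(-28) = -25945 + 25200 = -745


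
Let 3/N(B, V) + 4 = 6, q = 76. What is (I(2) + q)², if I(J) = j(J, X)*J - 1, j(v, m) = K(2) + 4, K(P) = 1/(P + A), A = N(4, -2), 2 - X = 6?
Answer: 342225/49 ≈ 6984.2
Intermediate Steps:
N(B, V) = 3/2 (N(B, V) = 3/(-4 + 6) = 3/2)
X = -4 (X = 2 - 1*6 = 2 - 6 = -4)
A = 3/2 ≈ 1.5000
K(P) = 1/(3/2 + P) (K(P) = 1/(P + 3/2) = 1/(3/2 + P))
j(v, m) = 30/7 (j(v, m) = 2/(3 + 2*2) + 4 = 2/(3 + 4) + 4 = 2/7 + 4 = 30/7)
I(J) = -1 + 30*J/7 (I(J) = 30*J/7 - 1 = -1 + 30*J/7)
(I(2) + q)² = ((-1 + (30/7)*2) + 76)² = ((-1 + 60/7) + 76)² = (53/7 + 76)² = (585/7)² = 342225/49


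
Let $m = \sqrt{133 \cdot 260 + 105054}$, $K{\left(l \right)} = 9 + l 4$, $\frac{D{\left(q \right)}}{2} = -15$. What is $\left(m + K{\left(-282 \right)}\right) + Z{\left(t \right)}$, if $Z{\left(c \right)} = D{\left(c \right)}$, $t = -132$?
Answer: $-1149 + 11 \sqrt{1154} \approx -775.32$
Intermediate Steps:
$D{\left(q \right)} = -30$ ($D{\left(q \right)} = 2 \left(-15\right) = -30$)
$Z{\left(c \right)} = -30$
$K{\left(l \right)} = 9 + 4 l$
$m = 11 \sqrt{1154}$ ($m = \sqrt{34580 + 105054} = \sqrt{139634} = 11 \sqrt{1154} \approx 373.68$)
$\left(m + K{\left(-282 \right)}\right) + Z{\left(t \right)} = \left(11 \sqrt{1154} + \left(9 + 4 \left(-282\right)\right)\right) - 30 = \left(11 \sqrt{1154} + \left(9 - 1128\right)\right) - 30 = \left(11 \sqrt{1154} - 1119\right) - 30 = \left(-1119 + 11 \sqrt{1154}\right) - 30 = -1149 + 11 \sqrt{1154}$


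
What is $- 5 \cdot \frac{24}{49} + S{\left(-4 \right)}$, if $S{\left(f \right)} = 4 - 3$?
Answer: $- \frac{71}{49} \approx -1.449$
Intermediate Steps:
$S{\left(f \right)} = 1$
$- 5 \cdot \frac{24}{49} + S{\left(-4 \right)} = - 5 \cdot \frac{24}{49} + 1 = - 5 \cdot 24 \cdot \frac{1}{49} + 1 = \left(-5\right) \frac{24}{49} + 1 = - \frac{120}{49} + 1 = - \frac{71}{49}$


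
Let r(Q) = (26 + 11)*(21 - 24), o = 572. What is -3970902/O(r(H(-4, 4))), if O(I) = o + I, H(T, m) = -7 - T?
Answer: -3970902/461 ≈ -8613.7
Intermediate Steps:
r(Q) = -111 (r(Q) = 37*(-3) = -111)
O(I) = 572 + I
-3970902/O(r(H(-4, 4))) = -3970902/(572 - 111) = -3970902/461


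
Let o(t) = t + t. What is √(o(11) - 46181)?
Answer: I*√46159 ≈ 214.85*I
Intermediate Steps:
o(t) = 2*t
√(o(11) - 46181) = √(2*11 - 46181) = √(22 - 46181) = √(-46159) = I*√46159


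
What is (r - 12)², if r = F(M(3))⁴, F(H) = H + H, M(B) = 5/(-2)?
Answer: 375769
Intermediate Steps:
M(B) = -5/2 (M(B) = 5*(-½) = -5/2)
F(H) = 2*H
r = 625 (r = (2*(-5/2))⁴ = (-5)⁴ = 625)
(r - 12)² = (625 - 12)² = 613² = 375769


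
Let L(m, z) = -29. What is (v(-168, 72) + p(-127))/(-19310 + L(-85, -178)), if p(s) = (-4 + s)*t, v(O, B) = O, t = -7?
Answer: -749/19339 ≈ -0.038730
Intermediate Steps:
p(s) = 28 - 7*s (p(s) = (-4 + s)*(-7) = 28 - 7*s)
(v(-168, 72) + p(-127))/(-19310 + L(-85, -178)) = (-168 + (28 - 7*(-127)))/(-19310 - 29) = (-168 + (28 + 889))/(-19339) = (-168 + 917)*(-1/19339) = 749*(-1/19339) = -749/19339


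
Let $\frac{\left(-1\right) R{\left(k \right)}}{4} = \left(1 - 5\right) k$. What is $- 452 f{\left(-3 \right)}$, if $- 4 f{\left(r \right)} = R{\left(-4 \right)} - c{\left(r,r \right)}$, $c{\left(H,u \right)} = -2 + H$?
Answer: $-6667$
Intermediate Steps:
$R{\left(k \right)} = 16 k$ ($R{\left(k \right)} = - 4 \left(1 - 5\right) k = - 4 \left(- 4 k\right) = 16 k$)
$f{\left(r \right)} = \frac{31}{2} + \frac{r}{4}$ ($f{\left(r \right)} = - \frac{16 \left(-4\right) - \left(-2 + r\right)}{4} = - \frac{-64 - \left(-2 + r\right)}{4} = - \frac{-62 - r}{4} = \frac{31}{2} + \frac{r}{4}$)
$- 452 f{\left(-3 \right)} = - 452 \left(\frac{31}{2} + \frac{1}{4} \left(-3\right)\right) = - 452 \left(\frac{31}{2} - \frac{3}{4}\right) = \left(-452\right) \frac{59}{4} = -6667$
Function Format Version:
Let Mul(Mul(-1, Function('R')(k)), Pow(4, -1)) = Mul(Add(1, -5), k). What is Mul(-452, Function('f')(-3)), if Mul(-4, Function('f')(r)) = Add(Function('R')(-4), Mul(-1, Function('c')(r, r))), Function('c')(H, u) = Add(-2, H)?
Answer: -6667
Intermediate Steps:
Function('R')(k) = Mul(16, k) (Function('R')(k) = Mul(-4, Mul(Add(1, -5), k)) = Mul(-4, Mul(-4, k)) = Mul(16, k))
Function('f')(r) = Add(Rational(31, 2), Mul(Rational(1, 4), r)) (Function('f')(r) = Mul(Rational(-1, 4), Add(Mul(16, -4), Mul(-1, Add(-2, r)))) = Mul(Rational(-1, 4), Add(-64, Add(2, Mul(-1, r)))) = Mul(Rational(-1, 4), Add(-62, Mul(-1, r))) = Add(Rational(31, 2), Mul(Rational(1, 4), r)))
Mul(-452, Function('f')(-3)) = Mul(-452, Add(Rational(31, 2), Mul(Rational(1, 4), -3))) = Mul(-452, Add(Rational(31, 2), Rational(-3, 4))) = Mul(-452, Rational(59, 4)) = -6667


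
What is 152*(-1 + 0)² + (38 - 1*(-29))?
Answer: 219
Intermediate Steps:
152*(-1 + 0)² + (38 - 1*(-29)) = 152*(-1)² + (38 + 29) = 152*1 + 67 = 152 + 67 = 219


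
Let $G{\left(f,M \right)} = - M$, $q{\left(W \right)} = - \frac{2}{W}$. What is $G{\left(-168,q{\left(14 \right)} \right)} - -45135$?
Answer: $\frac{315946}{7} \approx 45135.0$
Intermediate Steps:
$G{\left(-168,q{\left(14 \right)} \right)} - -45135 = - \frac{-2}{14} - -45135 = - \frac{-2}{14} + 45135 = \left(-1\right) \left(- \frac{1}{7}\right) + 45135 = \frac{1}{7} + 45135 = \frac{315946}{7}$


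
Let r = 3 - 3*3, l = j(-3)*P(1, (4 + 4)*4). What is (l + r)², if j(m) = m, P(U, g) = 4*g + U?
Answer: 154449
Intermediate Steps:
P(U, g) = U + 4*g
l = -387 (l = -3*(1 + 4*((4 + 4)*4)) = -3*(1 + 4*(8*4)) = -3*(1 + 4*32) = -3*(1 + 128) = -3*129 = -387)
r = -6 (r = 3 - 9 = -6)
(l + r)² = (-387 - 6)² = (-393)² = 154449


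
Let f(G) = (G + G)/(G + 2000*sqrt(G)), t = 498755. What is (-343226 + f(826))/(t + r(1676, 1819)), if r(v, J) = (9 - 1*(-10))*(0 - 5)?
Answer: -171577562122/249278513355 + 100*sqrt(826)/49855702671 ≈ -0.68830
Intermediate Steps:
r(v, J) = -95 (r(v, J) = (9 + 10)*(-5) = 19*(-5) = -95)
f(G) = 2*G/(G + 2000*sqrt(G)) (f(G) = (2*G)/(G + 2000*sqrt(G)) = 2*G/(G + 2000*sqrt(G)))
(-343226 + f(826))/(t + r(1676, 1819)) = (-343226 + 2*826/(826 + 2000*sqrt(826)))/(498755 - 95) = (-343226 + 1652/(826 + 2000*sqrt(826)))/498660 = (-343226 + 1652/(826 + 2000*sqrt(826)))*(1/498660) = -171613/249330 + 413/(124665*(826 + 2000*sqrt(826)))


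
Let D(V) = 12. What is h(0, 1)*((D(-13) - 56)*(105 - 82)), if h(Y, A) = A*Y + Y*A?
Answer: 0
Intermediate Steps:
h(Y, A) = 2*A*Y (h(Y, A) = A*Y + A*Y = 2*A*Y)
h(0, 1)*((D(-13) - 56)*(105 - 82)) = (2*1*0)*((12 - 56)*(105 - 82)) = 0*(-44*23) = 0*(-1012) = 0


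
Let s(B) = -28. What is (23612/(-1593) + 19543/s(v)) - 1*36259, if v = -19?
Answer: -1649089571/44604 ≈ -36972.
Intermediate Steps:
(23612/(-1593) + 19543/s(v)) - 1*36259 = (23612/(-1593) + 19543/(-28)) - 1*36259 = (23612*(-1/1593) + 19543*(-1/28)) - 36259 = (-23612/1593 - 19543/28) - 36259 = -31793135/44604 - 36259 = -1649089571/44604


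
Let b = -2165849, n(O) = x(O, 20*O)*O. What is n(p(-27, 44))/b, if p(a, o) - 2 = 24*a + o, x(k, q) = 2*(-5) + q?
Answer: -1036300/309407 ≈ -3.3493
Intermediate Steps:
x(k, q) = -10 + q
p(a, o) = 2 + o + 24*a (p(a, o) = 2 + (24*a + o) = 2 + (o + 24*a) = 2 + o + 24*a)
n(O) = O*(-10 + 20*O) (n(O) = (-10 + 20*O)*O = O*(-10 + 20*O))
n(p(-27, 44))/b = (10*(2 + 44 + 24*(-27))*(-1 + 2*(2 + 44 + 24*(-27))))/(-2165849) = (10*(2 + 44 - 648)*(-1 + 2*(2 + 44 - 648)))*(-1/2165849) = (10*(-602)*(-1 + 2*(-602)))*(-1/2165849) = (10*(-602)*(-1 - 1204))*(-1/2165849) = (10*(-602)*(-1205))*(-1/2165849) = 7254100*(-1/2165849) = -1036300/309407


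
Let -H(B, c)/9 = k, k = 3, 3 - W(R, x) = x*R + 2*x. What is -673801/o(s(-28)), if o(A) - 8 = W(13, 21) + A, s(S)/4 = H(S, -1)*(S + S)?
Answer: -673801/5744 ≈ -117.31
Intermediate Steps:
W(R, x) = 3 - 2*x - R*x (W(R, x) = 3 - (x*R + 2*x) = 3 - (R*x + 2*x) = 3 - (2*x + R*x) = 3 + (-2*x - R*x) = 3 - 2*x - R*x)
H(B, c) = -27 (H(B, c) = -9*3 = -27)
s(S) = -216*S (s(S) = 4*(-27*(S + S)) = 4*(-54*S) = -216*S)
o(A) = -304 + A (o(A) = 8 + ((3 - 2*21 - 1*13*21) + A) = 8 + ((3 - 42 - 273) + A) = 8 + (-312 + A) = -304 + A)
-673801/o(s(-28)) = -673801/(-304 - 216*(-28)) = -673801/(-304 + 6048) = -673801/5744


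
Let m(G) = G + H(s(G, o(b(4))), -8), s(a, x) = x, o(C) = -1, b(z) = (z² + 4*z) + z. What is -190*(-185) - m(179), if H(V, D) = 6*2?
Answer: 34959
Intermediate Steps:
b(z) = z² + 5*z
H(V, D) = 12
m(G) = 12 + G (m(G) = G + 12 = 12 + G)
-190*(-185) - m(179) = -190*(-185) - (12 + 179) = 35150 - 1*191 = 35150 - 191 = 34959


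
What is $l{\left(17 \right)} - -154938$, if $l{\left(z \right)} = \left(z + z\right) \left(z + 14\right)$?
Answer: $155992$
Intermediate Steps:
$l{\left(z \right)} = 2 z \left(14 + z\right)$
$l{\left(17 \right)} - -154938 = 2 \cdot 17 \left(14 + 17\right) - -154938 = 2 \cdot 17 \cdot 31 + 154938 = 1054 + 154938 = 155992$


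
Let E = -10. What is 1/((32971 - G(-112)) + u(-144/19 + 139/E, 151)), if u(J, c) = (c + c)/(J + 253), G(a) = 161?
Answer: 43989/1443336470 ≈ 3.0477e-5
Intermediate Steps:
u(J, c) = 2*c/(253 + J) (u(J, c) = (2*c)/(253 + J) = 2*c/(253 + J))
1/((32971 - G(-112)) + u(-144/19 + 139/E, 151)) = 1/((32971 - 1*161) + 2*151/(253 + (-144/19 + 139/(-10)))) = 1/((32971 - 161) + 2*151/(253 + (-144*1/19 + 139*(-⅒)))) = 1/(32810 + 2*151/(253 + (-144/19 - 139/10))) = 1/(32810 + 2*151/(253 - 4081/190)) = 1/(32810 + 2*151/(43989/190)) = 1/(32810 + 2*151*(190/43989)) = 1/(32810 + 57380/43989) = 1/(1443336470/43989) = 43989/1443336470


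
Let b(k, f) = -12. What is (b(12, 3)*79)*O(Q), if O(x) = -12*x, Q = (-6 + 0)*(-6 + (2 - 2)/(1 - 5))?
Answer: 409536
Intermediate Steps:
Q = 36 (Q = -6*(-6 + 0/(-4)) = -6*(-6 + 0*(-¼)) = -6*(-6 + 0) = -6*(-6) = 36)
(b(12, 3)*79)*O(Q) = (-12*79)*(-12*36) = -948*(-432) = 409536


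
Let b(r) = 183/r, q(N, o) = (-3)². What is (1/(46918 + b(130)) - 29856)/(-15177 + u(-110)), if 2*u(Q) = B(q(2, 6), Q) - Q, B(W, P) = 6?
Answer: 182107358558/92218688237 ≈ 1.9747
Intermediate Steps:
q(N, o) = 9
u(Q) = 3 - Q/2 (u(Q) = (6 - Q)/2 = 3 - Q/2)
(1/(46918 + b(130)) - 29856)/(-15177 + u(-110)) = (1/(46918 + 183/130) - 29856)/(-15177 + (3 - ½*(-110))) = (1/(46918 + 183*(1/130)) - 29856)/(-15177 + (3 + 55)) = (1/(46918 + 183/130) - 29856)/(-15177 + 58) = (1/(6099523/130) - 29856)/(-15119) = (130/6099523 - 29856)*(-1/15119) = -182107358558/6099523*(-1/15119) = 182107358558/92218688237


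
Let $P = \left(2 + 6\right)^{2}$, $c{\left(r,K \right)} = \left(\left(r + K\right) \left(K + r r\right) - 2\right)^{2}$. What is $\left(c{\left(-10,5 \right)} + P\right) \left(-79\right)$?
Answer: $-21945647$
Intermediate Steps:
$c{\left(r,K \right)} = \left(-2 + \left(K + r\right) \left(K + r^{2}\right)\right)^{2}$ ($c{\left(r,K \right)} = \left(\left(K + r\right) \left(K + r^{2}\right) - 2\right)^{2} = \left(-2 + \left(K + r\right) \left(K + r^{2}\right)\right)^{2}$)
$P = 64$ ($P = 8^{2} = 64$)
$\left(c{\left(-10,5 \right)} + P\right) \left(-79\right) = \left(\left(-2 + 5^{2} + \left(-10\right)^{3} + 5 \left(-10\right) + 5 \left(-10\right)^{2}\right)^{2} + 64\right) \left(-79\right) = \left(\left(-2 + 25 - 1000 - 50 + 5 \cdot 100\right)^{2} + 64\right) \left(-79\right) = \left(\left(-2 + 25 - 1000 - 50 + 500\right)^{2} + 64\right) \left(-79\right) = \left(\left(-527\right)^{2} + 64\right) \left(-79\right) = \left(277729 + 64\right) \left(-79\right) = 277793 \left(-79\right) = -21945647$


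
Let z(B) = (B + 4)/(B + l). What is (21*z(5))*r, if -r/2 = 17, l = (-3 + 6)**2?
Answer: -459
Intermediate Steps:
l = 9 (l = 3**2 = 9)
r = -34 (r = -2*17 = -34)
z(B) = (4 + B)/(9 + B) (z(B) = (B + 4)/(B + 9) = (4 + B)/(9 + B))
(21*z(5))*r = (21*((4 + 5)/(9 + 5)))*(-34) = (21*(9/14))*(-34) = (27/2)*(-34) = -459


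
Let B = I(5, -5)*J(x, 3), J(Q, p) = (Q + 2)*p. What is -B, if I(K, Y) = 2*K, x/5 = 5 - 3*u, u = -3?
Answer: -2160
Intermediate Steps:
x = 70 (x = 5*(5 - 3*(-3)) = 5*(5 + 9) = 5*14 = 70)
J(Q, p) = p*(2 + Q) (J(Q, p) = (2 + Q)*p = p*(2 + Q))
B = 2160 (B = (2*5)*(3*(2 + 70)) = 10*(3*72) = 10*216 = 2160)
-B = -1*2160 = -2160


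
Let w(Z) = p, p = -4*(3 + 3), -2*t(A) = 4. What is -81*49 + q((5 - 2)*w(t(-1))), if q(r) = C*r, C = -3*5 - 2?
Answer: -2745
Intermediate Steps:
t(A) = -2 (t(A) = -½*4 = -2)
p = -24 (p = -4*6 = -24)
w(Z) = -24
C = -17 (C = -15 - 2 = -17)
q(r) = -17*r
-81*49 + q((5 - 2)*w(t(-1))) = -81*49 - 17*(5 - 2)*(-24) = -3969 - 51*(-24) = -3969 - 17*(-72) = -3969 + 1224 = -2745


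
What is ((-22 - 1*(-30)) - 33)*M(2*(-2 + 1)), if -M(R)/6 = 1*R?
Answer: -300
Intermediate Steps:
M(R) = -6*R
((-22 - 1*(-30)) - 33)*M(2*(-2 + 1)) = ((-22 - 1*(-30)) - 33)*(-12*(-2 + 1)) = ((-22 + 30) - 33)*(-12*(-1)) = (8 - 33)*(-6*(-2)) = -25*12 = -300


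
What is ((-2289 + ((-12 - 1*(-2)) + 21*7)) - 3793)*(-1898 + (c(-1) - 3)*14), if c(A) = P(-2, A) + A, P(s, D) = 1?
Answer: 11533300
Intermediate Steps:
c(A) = 1 + A
((-2289 + ((-12 - 1*(-2)) + 21*7)) - 3793)*(-1898 + (c(-1) - 3)*14) = ((-2289 + ((-12 - 1*(-2)) + 21*7)) - 3793)*(-1898 + ((1 - 1) - 3)*14) = ((-2289 + ((-12 + 2) + 147)) - 3793)*(-1898 + (0 - 3)*14) = ((-2289 + (-10 + 147)) - 3793)*(-1898 - 3*14) = ((-2289 + 137) - 3793)*(-1898 - 42) = (-2152 - 3793)*(-1940) = -5945*(-1940) = 11533300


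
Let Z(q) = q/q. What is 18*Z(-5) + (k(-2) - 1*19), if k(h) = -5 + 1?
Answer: -5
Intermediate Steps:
k(h) = -4
Z(q) = 1
18*Z(-5) + (k(-2) - 1*19) = 18*1 + (-4 - 1*19) = 18 + (-4 - 19) = 18 - 23 = -5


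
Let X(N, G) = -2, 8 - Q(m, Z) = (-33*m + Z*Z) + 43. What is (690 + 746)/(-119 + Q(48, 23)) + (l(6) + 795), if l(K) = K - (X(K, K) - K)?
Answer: 730345/901 ≈ 810.59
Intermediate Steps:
Q(m, Z) = -35 - Z² + 33*m (Q(m, Z) = 8 - ((-33*m + Z*Z) + 43) = 8 - ((-33*m + Z²) + 43) = 8 - ((Z² - 33*m) + 43) = 8 - (43 + Z² - 33*m) = 8 + (-43 - Z² + 33*m) = -35 - Z² + 33*m)
l(K) = 2 + 2*K (l(K) = K - (-2 - K) = K + (2 + K) = 2 + 2*K)
(690 + 746)/(-119 + Q(48, 23)) + (l(6) + 795) = (690 + 746)/(-119 + (-35 - 1*23² + 33*48)) + ((2 + 2*6) + 795) = 1436/(-119 + (-35 - 1*529 + 1584)) + ((2 + 12) + 795) = 1436/(-119 + (-35 - 529 + 1584)) + (14 + 795) = 1436/(-119 + 1020) + 809 = 1436/901 + 809 = 730345/901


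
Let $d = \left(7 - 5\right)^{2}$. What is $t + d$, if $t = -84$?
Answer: $-80$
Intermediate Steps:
$d = 4$ ($d = 2^{2} = 4$)
$t + d = -84 + 4 = -80$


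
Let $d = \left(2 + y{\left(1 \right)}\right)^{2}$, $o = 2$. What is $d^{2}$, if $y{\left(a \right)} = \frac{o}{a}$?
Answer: $256$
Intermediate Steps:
$y{\left(a \right)} = \frac{2}{a}$
$d = 16$ ($d = \left(2 + \frac{2}{1}\right)^{2} = \left(2 + 2 \cdot 1\right)^{2} = \left(2 + 2\right)^{2} = 4^{2} = 16$)
$d^{2} = 16^{2} = 256$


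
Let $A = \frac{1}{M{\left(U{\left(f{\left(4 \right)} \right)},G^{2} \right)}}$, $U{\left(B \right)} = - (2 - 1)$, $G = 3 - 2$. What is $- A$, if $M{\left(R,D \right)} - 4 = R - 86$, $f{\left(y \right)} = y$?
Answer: $\frac{1}{83} \approx 0.012048$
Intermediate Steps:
$G = 1$ ($G = 3 - 2 = 1$)
$U{\left(B \right)} = -1$ ($U{\left(B \right)} = \left(-1\right) 1 = -1$)
$M{\left(R,D \right)} = -82 + R$ ($M{\left(R,D \right)} = 4 + \left(R - 86\right) = 4 + \left(-86 + R\right) = -82 + R$)
$A = - \frac{1}{83}$ ($A = \frac{1}{-82 - 1} = \frac{1}{-83} = - \frac{1}{83} \approx -0.012048$)
$- A = \left(-1\right) \left(- \frac{1}{83}\right) = \frac{1}{83}$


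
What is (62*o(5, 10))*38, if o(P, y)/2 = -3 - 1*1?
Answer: -18848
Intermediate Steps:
o(P, y) = -8 (o(P, y) = 2*(-3 - 1*1) = 2*(-3 - 1) = 2*(-4) = -8)
(62*o(5, 10))*38 = (62*(-8))*38 = -496*38 = -18848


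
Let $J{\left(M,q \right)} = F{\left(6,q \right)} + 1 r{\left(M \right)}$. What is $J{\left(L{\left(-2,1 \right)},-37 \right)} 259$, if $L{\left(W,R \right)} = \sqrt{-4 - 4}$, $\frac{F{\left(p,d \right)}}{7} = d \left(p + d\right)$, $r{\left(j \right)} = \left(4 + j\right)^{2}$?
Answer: $2081583 + 4144 i \sqrt{2} \approx 2.0816 \cdot 10^{6} + 5860.5 i$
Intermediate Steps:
$F{\left(p,d \right)} = 7 d \left(d + p\right)$ ($F{\left(p,d \right)} = 7 d \left(p + d\right) = 7 d \left(d + p\right)$)
$L{\left(W,R \right)} = 2 i \sqrt{2}$ ($L{\left(W,R \right)} = \sqrt{-8} = 2 i \sqrt{2}$)
$J{\left(M,q \right)} = \left(4 + M\right)^{2} + 7 q \left(6 + q\right)$ ($J{\left(M,q \right)} = 7 q \left(q + 6\right) + 1 \left(4 + M\right)^{2} = 7 q \left(6 + q\right) + \left(4 + M\right)^{2} = \left(4 + M\right)^{2} + 7 q \left(6 + q\right)$)
$J{\left(L{\left(-2,1 \right)},-37 \right)} 259 = \left(\left(4 + 2 i \sqrt{2}\right)^{2} + 7 \left(-37\right) \left(6 - 37\right)\right) 259 = \left(\left(4 + 2 i \sqrt{2}\right)^{2} + 7 \left(-37\right) \left(-31\right)\right) 259 = \left(\left(4 + 2 i \sqrt{2}\right)^{2} + 8029\right) 259 = \left(8029 + \left(4 + 2 i \sqrt{2}\right)^{2}\right) 259 = 2079511 + 259 \left(4 + 2 i \sqrt{2}\right)^{2}$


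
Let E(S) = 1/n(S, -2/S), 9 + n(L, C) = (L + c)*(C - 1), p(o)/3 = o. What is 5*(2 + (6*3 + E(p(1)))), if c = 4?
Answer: 6185/62 ≈ 99.758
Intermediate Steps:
p(o) = 3*o
n(L, C) = -9 + (-1 + C)*(4 + L) (n(L, C) = -9 + (L + 4)*(C - 1) = -9 + (4 + L)*(-1 + C) = -9 + (-1 + C)*(4 + L))
E(S) = 1/(-15 - S - 8/S) (E(S) = 1/(-13 - S + 4*(-2/S) + (-2/S)*S) = 1/(-13 - S - 8/S - 2) = 1/(-15 - S - 8/S))
5*(2 + (6*3 + E(p(1)))) = 5*(2 + (6*3 + (3*1)/(-8 + (3*1)*(-15 - 3)))) = 5*(2 + (18 + 3/(-8 + 3*(-15 - 1*3)))) = 5*(2 + (18 + 3/(-8 + 3*(-15 - 3)))) = 5*(2 + (18 + 3/(-8 + 3*(-18)))) = 5*(2 + (18 + 3/(-8 - 54))) = 5*(2 + (18 + 3/(-62))) = 5*(2 + (18 + 3*(-1/62))) = 5*(2 + (18 - 3/62)) = 5*(2 + 1113/62) = 5*(1237/62) = 6185/62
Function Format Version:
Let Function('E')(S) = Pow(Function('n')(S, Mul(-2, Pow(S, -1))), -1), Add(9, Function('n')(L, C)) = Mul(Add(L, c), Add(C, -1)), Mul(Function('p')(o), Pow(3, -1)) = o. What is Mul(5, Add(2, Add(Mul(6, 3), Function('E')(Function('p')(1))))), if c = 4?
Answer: Rational(6185, 62) ≈ 99.758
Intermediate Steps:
Function('p')(o) = Mul(3, o)
Function('n')(L, C) = Add(-9, Mul(Add(-1, C), Add(4, L))) (Function('n')(L, C) = Add(-9, Mul(Add(L, 4), Add(C, -1))) = Add(-9, Mul(Add(4, L), Add(-1, C))) = Add(-9, Mul(Add(-1, C), Add(4, L))))
Function('E')(S) = Pow(Add(-15, Mul(-1, S), Mul(-8, Pow(S, -1))), -1) (Function('E')(S) = Pow(Add(-13, Mul(-1, S), Mul(4, Mul(-2, Pow(S, -1))), Mul(Mul(-2, Pow(S, -1)), S)), -1) = Pow(Add(-13, Mul(-1, S), Mul(-8, Pow(S, -1)), -2), -1) = Pow(Add(-15, Mul(-1, S), Mul(-8, Pow(S, -1))), -1))
Mul(5, Add(2, Add(Mul(6, 3), Function('E')(Function('p')(1))))) = Mul(5, Add(2, Add(Mul(6, 3), Mul(Mul(3, 1), Pow(Add(-8, Mul(Mul(3, 1), Add(-15, Mul(-1, Mul(3, 1))))), -1))))) = Mul(5, Add(2, Add(18, Mul(3, Pow(Add(-8, Mul(3, Add(-15, Mul(-1, 3)))), -1))))) = Mul(5, Add(2, Add(18, Mul(3, Pow(Add(-8, Mul(3, Add(-15, -3))), -1))))) = Mul(5, Add(2, Add(18, Mul(3, Pow(Add(-8, Mul(3, -18)), -1))))) = Mul(5, Add(2, Add(18, Mul(3, Pow(Add(-8, -54), -1))))) = Mul(5, Add(2, Add(18, Mul(3, Pow(-62, -1))))) = Mul(5, Add(2, Add(18, Mul(3, Rational(-1, 62))))) = Mul(5, Add(2, Add(18, Rational(-3, 62)))) = Mul(5, Add(2, Rational(1113, 62))) = Mul(5, Rational(1237, 62)) = Rational(6185, 62)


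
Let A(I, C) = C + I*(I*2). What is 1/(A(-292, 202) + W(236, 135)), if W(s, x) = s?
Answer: 1/170966 ≈ 5.8491e-6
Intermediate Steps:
A(I, C) = C + 2*I² (A(I, C) = C + I*(2*I) = C + 2*I²)
1/(A(-292, 202) + W(236, 135)) = 1/((202 + 2*(-292)²) + 236) = 1/((202 + 2*85264) + 236) = 1/((202 + 170528) + 236) = 1/(170730 + 236) = 1/170966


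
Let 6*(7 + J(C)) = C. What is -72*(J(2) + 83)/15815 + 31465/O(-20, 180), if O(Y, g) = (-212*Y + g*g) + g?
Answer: 8435893/16637380 ≈ 0.50704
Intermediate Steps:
O(Y, g) = g + g**2 - 212*Y (O(Y, g) = (-212*Y + g**2) + g = (g**2 - 212*Y) + g = g + g**2 - 212*Y)
J(C) = -7 + C/6
-72*(J(2) + 83)/15815 + 31465/O(-20, 180) = -72*((-7 + (1/6)*2) + 83)/15815 + 31465/(180 + 180**2 - 212*(-20)) = -72*((-7 + 1/3) + 83)*(1/15815) + 31465/(180 + 32400 + 4240) = -72*(-20/3 + 83)*(1/15815) + 31465/36820 = -72*229/3*(1/15815) + 31465*(1/36820) = -5496*1/15815 + 899/1052 = -5496/15815 + 899/1052 = 8435893/16637380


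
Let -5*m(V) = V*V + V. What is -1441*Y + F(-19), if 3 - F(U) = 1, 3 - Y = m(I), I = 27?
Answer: -1111001/5 ≈ -2.2220e+5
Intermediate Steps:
m(V) = -V/5 - V²/5 (m(V) = -(V*V + V)/5 = -(V² + V)/5 = -(V + V²)/5 = -V/5 - V²/5)
Y = 771/5 (Y = 3 - (-1)*27*(1 + 27)/5 = 3 - (-1)*27*28/5 = 3 - 1*(-756/5) = 3 + 756/5 = 771/5 ≈ 154.20)
F(U) = 2 (F(U) = 3 - 1*1 = 3 - 1 = 2)
-1441*Y + F(-19) = -1441*771/5 + 2 = -1111011/5 + 2 = -1111001/5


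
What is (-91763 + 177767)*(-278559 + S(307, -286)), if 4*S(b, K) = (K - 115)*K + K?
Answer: -21497473836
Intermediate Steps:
S(b, K) = K/4 + K*(-115 + K)/4 (S(b, K) = ((K - 115)*K + K)/4 = ((-115 + K)*K + K)/4 = (K*(-115 + K) + K)/4 = (K + K*(-115 + K))/4 = K/4 + K*(-115 + K)/4)
(-91763 + 177767)*(-278559 + S(307, -286)) = (-91763 + 177767)*(-278559 + (¼)*(-286)*(-114 - 286)) = 86004*(-278559 + (¼)*(-286)*(-400)) = 86004*(-278559 + 28600) = 86004*(-249959) = -21497473836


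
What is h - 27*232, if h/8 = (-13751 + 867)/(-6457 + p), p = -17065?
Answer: -73619368/11761 ≈ -6259.6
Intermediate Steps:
h = 51536/11761 (h = 8*((-13751 + 867)/(-6457 - 17065)) = 8*(-12884/(-23522)) = 8*(-12884*(-1/23522)) = 8*(6442/11761) = 51536/11761 ≈ 4.3819)
h - 27*232 = 51536/11761 - 27*232 = 51536/11761 - 1*6264 = 51536/11761 - 6264 = -73619368/11761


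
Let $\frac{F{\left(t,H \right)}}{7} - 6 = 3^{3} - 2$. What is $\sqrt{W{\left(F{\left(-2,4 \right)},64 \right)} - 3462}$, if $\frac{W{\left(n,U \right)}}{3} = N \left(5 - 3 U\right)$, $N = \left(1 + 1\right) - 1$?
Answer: $3 i \sqrt{447} \approx 63.427 i$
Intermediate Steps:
$F{\left(t,H \right)} = 217$ ($F{\left(t,H \right)} = 42 + 7 \left(3^{3} - 2\right) = 42 + 7 \left(27 - 2\right) = 42 + 7 \cdot 25 = 42 + 175 = 217$)
$N = 1$ ($N = 2 - 1 = 1$)
$W{\left(n,U \right)} = 15 - 9 U$ ($W{\left(n,U \right)} = 3 \cdot 1 \left(5 - 3 U\right) = 3 \left(5 - 3 U\right) = 15 - 9 U$)
$\sqrt{W{\left(F{\left(-2,4 \right)},64 \right)} - 3462} = \sqrt{\left(15 - 576\right) - 3462} = \sqrt{-561 - 3462} = \sqrt{-4023} = 3 i \sqrt{447}$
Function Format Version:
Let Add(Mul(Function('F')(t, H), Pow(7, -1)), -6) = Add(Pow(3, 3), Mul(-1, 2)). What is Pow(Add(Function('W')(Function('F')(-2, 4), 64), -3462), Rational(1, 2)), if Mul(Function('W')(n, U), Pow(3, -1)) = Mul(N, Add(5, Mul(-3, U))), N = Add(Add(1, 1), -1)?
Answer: Mul(3, I, Pow(447, Rational(1, 2))) ≈ Mul(63.427, I)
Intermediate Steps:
Function('F')(t, H) = 217 (Function('F')(t, H) = Add(42, Mul(7, Add(Pow(3, 3), Mul(-1, 2)))) = Add(42, Mul(7, Add(27, -2))) = Add(42, Mul(7, 25)) = Add(42, 175) = 217)
N = 1 (N = Add(2, -1) = 1)
Function('W')(n, U) = Add(15, Mul(-9, U)) (Function('W')(n, U) = Mul(3, Mul(1, Add(5, Mul(-3, U)))) = Mul(3, Add(5, Mul(-3, U))) = Add(15, Mul(-9, U)))
Pow(Add(Function('W')(Function('F')(-2, 4), 64), -3462), Rational(1, 2)) = Pow(Add(Add(15, Mul(-9, 64)), -3462), Rational(1, 2)) = Pow(Add(Add(15, -576), -3462), Rational(1, 2)) = Pow(Add(-561, -3462), Rational(1, 2)) = Pow(-4023, Rational(1, 2)) = Mul(3, I, Pow(447, Rational(1, 2)))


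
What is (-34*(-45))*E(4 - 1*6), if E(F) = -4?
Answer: -6120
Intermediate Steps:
(-34*(-45))*E(4 - 1*6) = -34*(-45)*(-4) = 1530*(-4) = -6120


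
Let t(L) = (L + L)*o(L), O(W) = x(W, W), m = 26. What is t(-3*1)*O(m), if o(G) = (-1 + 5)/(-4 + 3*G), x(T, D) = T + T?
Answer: 96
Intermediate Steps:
x(T, D) = 2*T
o(G) = 4/(-4 + 3*G)
O(W) = 2*W
t(L) = 8*L/(-4 + 3*L) (t(L) = (L + L)*(4/(-4 + 3*L)) = (2*L)*(4/(-4 + 3*L)) = 8*L/(-4 + 3*L))
t(-3*1)*O(m) = (8*(-3*1)/(-4 + 3*(-3*1)))*(2*26) = (8*(-3)/(-4 + 3*(-3)))*52 = (8*(-3)/(-4 - 9))*52 = (8*(-3)/(-13))*52 = (8*(-3)*(-1/13))*52 = (24/13)*52 = 96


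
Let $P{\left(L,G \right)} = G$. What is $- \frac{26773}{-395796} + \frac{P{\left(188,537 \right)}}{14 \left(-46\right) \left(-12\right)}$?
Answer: $\frac{34953683}{254892624} \approx 0.13713$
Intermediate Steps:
$- \frac{26773}{-395796} + \frac{P{\left(188,537 \right)}}{14 \left(-46\right) \left(-12\right)} = - \frac{26773}{-395796} + \frac{537}{14 \left(-46\right) \left(-12\right)} = \left(-26773\right) \left(- \frac{1}{395796}\right) + \frac{537}{\left(-644\right) \left(-12\right)} = \frac{26773}{395796} + \frac{537}{7728} = \frac{26773}{395796} + 537 \cdot \frac{1}{7728} = \frac{26773}{395796} + \frac{179}{2576} = \frac{34953683}{254892624}$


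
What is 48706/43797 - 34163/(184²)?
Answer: 152753425/1482791232 ≈ 0.10302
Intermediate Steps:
48706/43797 - 34163/(184²) = 48706*(1/43797) - 34163/33856 = 48706/43797 - 34163*1/33856 = 48706/43797 - 34163/33856 = 152753425/1482791232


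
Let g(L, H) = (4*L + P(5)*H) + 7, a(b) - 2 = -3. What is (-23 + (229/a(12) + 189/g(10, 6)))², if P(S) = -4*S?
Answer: 345402225/5329 ≈ 64816.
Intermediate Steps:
a(b) = -1 (a(b) = 2 - 3 = -1)
g(L, H) = 7 - 20*H + 4*L (g(L, H) = (4*L + (-4*5)*H) + 7 = (4*L - 20*H) + 7 = (-20*H + 4*L) + 7 = 7 - 20*H + 4*L)
(-23 + (229/a(12) + 189/g(10, 6)))² = (-23 + (229/(-1) + 189/(7 - 20*6 + 4*10)))² = (-23 + (229*(-1) + 189/(7 - 120 + 40)))² = (-23 + (-229 + 189/(-73)))² = (-23 + (-229 + 189*(-1/73)))² = (-23 + (-229 - 189/73))² = (-23 - 16906/73)² = (-18585/73)² = 345402225/5329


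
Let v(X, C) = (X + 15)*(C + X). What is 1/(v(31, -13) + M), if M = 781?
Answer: 1/1609 ≈ 0.00062150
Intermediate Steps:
v(X, C) = (15 + X)*(C + X)
1/(v(31, -13) + M) = 1/((31² + 15*(-13) + 15*31 - 13*31) + 781) = 1/((961 - 195 + 465 - 403) + 781) = 1/(828 + 781) = 1/1609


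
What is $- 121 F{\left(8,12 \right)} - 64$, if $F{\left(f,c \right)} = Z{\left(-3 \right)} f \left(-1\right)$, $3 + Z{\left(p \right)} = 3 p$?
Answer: $-11680$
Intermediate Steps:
$Z{\left(p \right)} = -3 + 3 p$
$F{\left(f,c \right)} = 12 f$ ($F{\left(f,c \right)} = \left(-3 + 3 \left(-3\right)\right) f \left(-1\right) = \left(-3 - 9\right) f \left(-1\right) = - 12 f \left(-1\right) = 12 f$)
$- 121 F{\left(8,12 \right)} - 64 = - 121 \cdot 12 \cdot 8 - 64 = \left(-121\right) 96 - 64 = -11616 - 64 = -11680$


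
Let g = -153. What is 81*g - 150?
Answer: -12543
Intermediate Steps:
81*g - 150 = 81*(-153) - 150 = -12393 - 150 = -12543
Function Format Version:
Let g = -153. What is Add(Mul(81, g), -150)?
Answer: -12543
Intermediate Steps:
Add(Mul(81, g), -150) = Add(Mul(81, -153), -150) = Add(-12393, -150) = -12543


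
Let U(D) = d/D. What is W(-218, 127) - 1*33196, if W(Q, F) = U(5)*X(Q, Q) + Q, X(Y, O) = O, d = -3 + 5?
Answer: -167506/5 ≈ -33501.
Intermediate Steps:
d = 2
U(D) = 2/D
W(Q, F) = 7*Q/5 (W(Q, F) = (2/5)*Q + Q = (2*(⅕))*Q + Q = 2*Q/5 + Q = 7*Q/5)
W(-218, 127) - 1*33196 = (7/5)*(-218) - 1*33196 = -1526/5 - 33196 = -167506/5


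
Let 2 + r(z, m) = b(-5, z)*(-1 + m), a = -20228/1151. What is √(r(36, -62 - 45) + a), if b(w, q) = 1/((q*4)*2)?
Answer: I*√422861286/4604 ≈ 4.4665*I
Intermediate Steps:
b(w, q) = 1/(8*q) (b(w, q) = 1/((4*q)*2) = 1/(8*q))
a = -20228/1151 (a = -20228*1/1151 = -20228/1151 ≈ -17.574)
r(z, m) = -2 + (-1 + m)/(8*z) (r(z, m) = -2 + (1/(8*z))*(-1 + m) = -2 + (-1 + m)/(8*z))
√(r(36, -62 - 45) + a) = √((⅛)*(-1 + (-62 - 45) - 16*36)/36 - 20228/1151) = √((⅛)*(1/36)*(-1 - 107 - 576) - 20228/1151) = √((⅛)*(1/36)*(-684) - 20228/1151) = √(-19/8 - 20228/1151) = √(-183693/9208) = I*√422861286/4604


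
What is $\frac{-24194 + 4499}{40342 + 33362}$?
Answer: $- \frac{6565}{24568} \approx -0.26722$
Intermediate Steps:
$\frac{-24194 + 4499}{40342 + 33362} = - \frac{19695}{73704} = \left(-19695\right) \frac{1}{73704} = - \frac{6565}{24568}$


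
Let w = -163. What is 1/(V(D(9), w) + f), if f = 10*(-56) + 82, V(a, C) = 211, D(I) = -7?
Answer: -1/267 ≈ -0.0037453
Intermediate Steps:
f = -478 (f = -560 + 82 = -478)
1/(V(D(9), w) + f) = 1/(211 - 478) = 1/(-267) = -1/267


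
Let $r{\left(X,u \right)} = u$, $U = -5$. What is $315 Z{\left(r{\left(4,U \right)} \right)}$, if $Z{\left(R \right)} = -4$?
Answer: $-1260$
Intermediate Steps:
$315 Z{\left(r{\left(4,U \right)} \right)} = 315 \left(-4\right) = -1260$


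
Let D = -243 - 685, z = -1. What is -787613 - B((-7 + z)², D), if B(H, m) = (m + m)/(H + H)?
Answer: -1575197/2 ≈ -7.8760e+5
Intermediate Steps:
D = -928
B(H, m) = m/H (B(H, m) = (2*m)/((2*H)) = (2*m)*(1/(2*H)) = m/H)
-787613 - B((-7 + z)², D) = -787613 - (-928)/((-7 - 1)²) = -787613 - (-928)/((-8)²) = -787613 - (-928)/64 = -787613 - 1*(-29/2) = -787613 + 29/2 = -1575197/2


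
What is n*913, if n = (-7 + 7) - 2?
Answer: -1826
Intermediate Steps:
n = -2 (n = 0 - 2 = -2)
n*913 = -2*913 = -1826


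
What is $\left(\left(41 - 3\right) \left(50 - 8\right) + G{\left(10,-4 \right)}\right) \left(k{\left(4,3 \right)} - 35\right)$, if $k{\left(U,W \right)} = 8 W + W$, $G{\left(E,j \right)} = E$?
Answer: $-12848$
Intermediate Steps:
$k{\left(U,W \right)} = 9 W$
$\left(\left(41 - 3\right) \left(50 - 8\right) + G{\left(10,-4 \right)}\right) \left(k{\left(4,3 \right)} - 35\right) = \left(\left(41 - 3\right) \left(50 - 8\right) + 10\right) \left(9 \cdot 3 - 35\right) = \left(38 \left(50 - 8\right) + 10\right) \left(27 - 35\right) = \left(38 \cdot 42 + 10\right) \left(-8\right) = \left(1596 + 10\right) \left(-8\right) = 1606 \left(-8\right) = -12848$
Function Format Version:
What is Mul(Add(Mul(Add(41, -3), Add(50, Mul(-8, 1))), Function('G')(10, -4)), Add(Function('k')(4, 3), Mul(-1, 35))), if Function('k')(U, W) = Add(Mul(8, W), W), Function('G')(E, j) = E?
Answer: -12848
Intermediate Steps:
Function('k')(U, W) = Mul(9, W)
Mul(Add(Mul(Add(41, -3), Add(50, Mul(-8, 1))), Function('G')(10, -4)), Add(Function('k')(4, 3), Mul(-1, 35))) = Mul(Add(Mul(Add(41, -3), Add(50, Mul(-8, 1))), 10), Add(Mul(9, 3), Mul(-1, 35))) = Mul(Add(Mul(38, Add(50, -8)), 10), Add(27, -35)) = Mul(Add(Mul(38, 42), 10), -8) = Mul(Add(1596, 10), -8) = Mul(1606, -8) = -12848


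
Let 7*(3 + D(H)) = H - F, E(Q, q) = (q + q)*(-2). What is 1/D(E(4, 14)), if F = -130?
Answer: 7/53 ≈ 0.13208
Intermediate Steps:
E(Q, q) = -4*q (E(Q, q) = (2*q)*(-2) = -4*q)
D(H) = 109/7 + H/7 (D(H) = -3 + (H - 1*(-130))/7 = -3 + (H + 130)/7 = -3 + (130 + H)/7 = -3 + (130/7 + H/7) = 109/7 + H/7)
1/D(E(4, 14)) = 1/(109/7 + (-4*14)/7) = 1/(109/7 + (1/7)*(-56)) = 1/(109/7 - 8) = 1/(53/7) = 7/53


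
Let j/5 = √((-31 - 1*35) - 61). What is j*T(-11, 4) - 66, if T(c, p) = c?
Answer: -66 - 55*I*√127 ≈ -66.0 - 619.82*I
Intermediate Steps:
j = 5*I*√127 (j = 5*√((-31 - 1*35) - 61) = 5*√((-31 - 35) - 61) = 5*√(-66 - 61) = 5*√(-127) = 5*(I*√127) = 5*I*√127 ≈ 56.347*I)
j*T(-11, 4) - 66 = (5*I*√127)*(-11) - 66 = -55*I*√127 - 66 = -66 - 55*I*√127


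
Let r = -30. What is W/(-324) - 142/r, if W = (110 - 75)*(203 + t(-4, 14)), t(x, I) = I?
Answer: -30307/1620 ≈ -18.708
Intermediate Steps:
W = 7595 (W = (110 - 75)*(203 + 14) = 35*217 = 7595)
W/(-324) - 142/r = 7595/(-324) - 142/(-30) = 7595*(-1/324) - 142*(-1/30) = -7595/324 + 71/15 = -30307/1620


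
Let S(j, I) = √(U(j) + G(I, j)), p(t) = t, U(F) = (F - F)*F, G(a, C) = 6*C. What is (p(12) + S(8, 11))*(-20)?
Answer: -240 - 80*√3 ≈ -378.56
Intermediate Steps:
U(F) = 0 (U(F) = 0*F = 0)
S(j, I) = √6*√j (S(j, I) = √(0 + 6*j) = √(6*j) = √6*√j)
(p(12) + S(8, 11))*(-20) = (12 + √6*√8)*(-20) = (12 + √6*(2*√2))*(-20) = (12 + 4*√3)*(-20) = -240 - 80*√3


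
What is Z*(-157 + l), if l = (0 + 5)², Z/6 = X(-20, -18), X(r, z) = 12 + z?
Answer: 4752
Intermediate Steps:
Z = -36 (Z = 6*(12 - 18) = 6*(-6) = -36)
l = 25 (l = 5² = 25)
Z*(-157 + l) = -36*(-157 + 25) = -36*(-132) = 4752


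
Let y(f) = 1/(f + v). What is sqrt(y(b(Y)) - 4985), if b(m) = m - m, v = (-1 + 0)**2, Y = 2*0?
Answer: 2*I*sqrt(1246) ≈ 70.597*I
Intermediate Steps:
Y = 0
v = 1 (v = (-1)**2 = 1)
b(m) = 0
y(f) = 1/(1 + f) (y(f) = 1/(f + 1) = 1/(1 + f))
sqrt(y(b(Y)) - 4985) = sqrt(1/(1 + 0) - 4985) = sqrt(1/1 - 4985) = sqrt(1 - 4985) = sqrt(-4984) = 2*I*sqrt(1246)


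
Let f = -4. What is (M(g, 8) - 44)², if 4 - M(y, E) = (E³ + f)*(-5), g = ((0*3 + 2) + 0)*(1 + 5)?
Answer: 6250000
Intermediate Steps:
g = 12 (g = ((0 + 2) + 0)*6 = (2 + 0)*6 = 2*6 = 12)
M(y, E) = -16 + 5*E³ (M(y, E) = 4 - (E³ - 4)*(-5) = 4 - (-4 + E³)*(-5) = 4 - (20 - 5*E³) = 4 + (-20 + 5*E³) = -16 + 5*E³)
(M(g, 8) - 44)² = ((-16 + 5*8³) - 44)² = ((-16 + 5*512) - 44)² = ((-16 + 2560) - 44)² = (2544 - 44)² = 2500² = 6250000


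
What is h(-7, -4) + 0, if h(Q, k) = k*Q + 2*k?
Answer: 20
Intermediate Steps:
h(Q, k) = 2*k + Q*k (h(Q, k) = Q*k + 2*k = 2*k + Q*k)
h(-7, -4) + 0 = -4*(2 - 7) + 0 = -4*(-5) + 0 = 20 + 0 = 20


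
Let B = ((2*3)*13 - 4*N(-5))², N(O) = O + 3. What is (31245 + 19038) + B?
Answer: 57679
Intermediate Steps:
N(O) = 3 + O
B = 7396 (B = ((2*3)*13 - 4*(3 - 5))² = (6*13 - 4*(-2))² = (78 + 8)² = 86² = 7396)
(31245 + 19038) + B = (31245 + 19038) + 7396 = 50283 + 7396 = 57679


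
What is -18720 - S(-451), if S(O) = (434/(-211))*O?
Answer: -4145654/211 ≈ -19648.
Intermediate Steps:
S(O) = -434*O/211 (S(O) = (434*(-1/211))*O = -434*O/211)
-18720 - S(-451) = -18720 - (-434)*(-451)/211 = -18720 - 1*195734/211 = -18720 - 195734/211 = -4145654/211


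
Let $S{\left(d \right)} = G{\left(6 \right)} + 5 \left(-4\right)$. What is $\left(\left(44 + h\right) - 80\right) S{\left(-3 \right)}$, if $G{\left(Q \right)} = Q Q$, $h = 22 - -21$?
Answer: $112$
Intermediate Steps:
$h = 43$ ($h = 22 + 21 = 43$)
$G{\left(Q \right)} = Q^{2}$
$S{\left(d \right)} = 16$ ($S{\left(d \right)} = 6^{2} + 5 \left(-4\right) = 36 - 20 = 16$)
$\left(\left(44 + h\right) - 80\right) S{\left(-3 \right)} = \left(\left(44 + 43\right) - 80\right) 16 = \left(87 - 80\right) 16 = 7 \cdot 16 = 112$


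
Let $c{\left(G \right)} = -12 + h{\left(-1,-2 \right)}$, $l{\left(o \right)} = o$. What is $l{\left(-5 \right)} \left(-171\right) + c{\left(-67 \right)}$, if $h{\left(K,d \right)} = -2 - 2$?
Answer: $839$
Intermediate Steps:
$h{\left(K,d \right)} = -4$
$c{\left(G \right)} = -16$ ($c{\left(G \right)} = -12 - 4 = -16$)
$l{\left(-5 \right)} \left(-171\right) + c{\left(-67 \right)} = \left(-5\right) \left(-171\right) - 16 = 855 - 16 = 839$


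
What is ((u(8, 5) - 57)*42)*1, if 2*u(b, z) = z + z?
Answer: -2184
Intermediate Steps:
u(b, z) = z (u(b, z) = (z + z)/2 = (2*z)/2 = z)
((u(8, 5) - 57)*42)*1 = ((5 - 57)*42)*1 = -52*42*1 = -2184*1 = -2184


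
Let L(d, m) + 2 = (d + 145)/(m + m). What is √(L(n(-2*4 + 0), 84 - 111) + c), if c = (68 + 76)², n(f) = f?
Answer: √6716994/18 ≈ 143.98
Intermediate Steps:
L(d, m) = -2 + (145 + d)/(2*m) (L(d, m) = -2 + (d + 145)/(m + m) = -2 + (145 + d)/((2*m)) = -2 + (145 + d)*(1/(2*m)) = -2 + (145 + d)/(2*m))
c = 20736 (c = 144² = 20736)
√(L(n(-2*4 + 0), 84 - 111) + c) = √((145 + (-2*4 + 0) - 4*(84 - 111))/(2*(84 - 111)) + 20736) = √((½)*(145 + (-8 + 0) - 4*(-27))/(-27) + 20736) = √((½)*(-1/27)*(145 - 8 + 108) + 20736) = √((½)*(-1/27)*245 + 20736) = √(-245/54 + 20736) = √(1119499/54) = √6716994/18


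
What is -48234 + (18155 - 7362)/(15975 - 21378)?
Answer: -260619095/5403 ≈ -48236.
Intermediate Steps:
-48234 + (18155 - 7362)/(15975 - 21378) = -48234 + 10793/(-5403) = -48234 + 10793*(-1/5403) = -48234 - 10793/5403 = -260619095/5403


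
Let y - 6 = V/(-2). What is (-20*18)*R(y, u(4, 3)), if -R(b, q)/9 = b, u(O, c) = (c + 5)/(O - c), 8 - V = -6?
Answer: -3240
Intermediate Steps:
V = 14 (V = 8 - 1*(-6) = 8 + 6 = 14)
u(O, c) = (5 + c)/(O - c)
y = -1 (y = 6 + 14/(-2) = 6 + 14*(-½) = 6 - 7 = -1)
R(b, q) = -9*b
(-20*18)*R(y, u(4, 3)) = (-20*18)*(-9*(-1)) = -360*9 = -3240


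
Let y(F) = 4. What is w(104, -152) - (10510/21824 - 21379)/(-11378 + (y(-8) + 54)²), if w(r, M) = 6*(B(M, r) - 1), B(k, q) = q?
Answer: 53810056231/87448768 ≈ 615.33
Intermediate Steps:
w(r, M) = -6 + 6*r (w(r, M) = 6*(r - 1) = 6*(-1 + r) = -6 + 6*r)
w(104, -152) - (10510/21824 - 21379)/(-11378 + (y(-8) + 54)²) = (-6 + 6*104) - (10510/21824 - 21379)/(-11378 + (4 + 54)²) = (-6 + 624) - (10510*(1/21824) - 21379)/(-11378 + 58²) = 618 - (5255/10912 - 21379)/(-11378 + 3364) = 618 - (-233282393)/(10912*(-8014)) = 618 - (-233282393)*(-1)/(10912*8014) = 618 - 1*233282393/87448768 = 618 - 233282393/87448768 = 53810056231/87448768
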